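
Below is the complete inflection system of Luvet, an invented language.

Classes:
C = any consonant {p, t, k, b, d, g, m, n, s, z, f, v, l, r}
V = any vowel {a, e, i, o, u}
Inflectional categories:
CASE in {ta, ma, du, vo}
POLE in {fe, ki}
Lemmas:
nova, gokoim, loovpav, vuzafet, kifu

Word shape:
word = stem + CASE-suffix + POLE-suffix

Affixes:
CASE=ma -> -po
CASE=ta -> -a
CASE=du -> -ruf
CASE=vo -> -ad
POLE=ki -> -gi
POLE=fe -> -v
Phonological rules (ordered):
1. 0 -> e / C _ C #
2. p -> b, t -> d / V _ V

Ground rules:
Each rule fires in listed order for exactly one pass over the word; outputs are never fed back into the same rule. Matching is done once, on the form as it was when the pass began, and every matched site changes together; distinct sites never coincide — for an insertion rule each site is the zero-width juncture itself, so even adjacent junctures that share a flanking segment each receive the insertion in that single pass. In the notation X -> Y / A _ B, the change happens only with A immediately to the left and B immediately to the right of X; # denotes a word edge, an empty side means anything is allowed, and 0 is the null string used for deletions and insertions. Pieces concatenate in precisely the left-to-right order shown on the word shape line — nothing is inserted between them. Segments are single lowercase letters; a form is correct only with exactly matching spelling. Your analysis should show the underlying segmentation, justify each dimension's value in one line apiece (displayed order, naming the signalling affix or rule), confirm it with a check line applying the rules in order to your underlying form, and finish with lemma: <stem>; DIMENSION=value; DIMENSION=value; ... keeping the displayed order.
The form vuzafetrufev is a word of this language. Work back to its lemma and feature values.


underlying: vuzafet-ruf-v
CASE=du - signalled by the affix -ruf
POLE=fe - signalled by the affix -v
check: vuzafetrufv -> vuzafetrufev -> vuzafetrufev
lemma: vuzafet; CASE=du; POLE=fe


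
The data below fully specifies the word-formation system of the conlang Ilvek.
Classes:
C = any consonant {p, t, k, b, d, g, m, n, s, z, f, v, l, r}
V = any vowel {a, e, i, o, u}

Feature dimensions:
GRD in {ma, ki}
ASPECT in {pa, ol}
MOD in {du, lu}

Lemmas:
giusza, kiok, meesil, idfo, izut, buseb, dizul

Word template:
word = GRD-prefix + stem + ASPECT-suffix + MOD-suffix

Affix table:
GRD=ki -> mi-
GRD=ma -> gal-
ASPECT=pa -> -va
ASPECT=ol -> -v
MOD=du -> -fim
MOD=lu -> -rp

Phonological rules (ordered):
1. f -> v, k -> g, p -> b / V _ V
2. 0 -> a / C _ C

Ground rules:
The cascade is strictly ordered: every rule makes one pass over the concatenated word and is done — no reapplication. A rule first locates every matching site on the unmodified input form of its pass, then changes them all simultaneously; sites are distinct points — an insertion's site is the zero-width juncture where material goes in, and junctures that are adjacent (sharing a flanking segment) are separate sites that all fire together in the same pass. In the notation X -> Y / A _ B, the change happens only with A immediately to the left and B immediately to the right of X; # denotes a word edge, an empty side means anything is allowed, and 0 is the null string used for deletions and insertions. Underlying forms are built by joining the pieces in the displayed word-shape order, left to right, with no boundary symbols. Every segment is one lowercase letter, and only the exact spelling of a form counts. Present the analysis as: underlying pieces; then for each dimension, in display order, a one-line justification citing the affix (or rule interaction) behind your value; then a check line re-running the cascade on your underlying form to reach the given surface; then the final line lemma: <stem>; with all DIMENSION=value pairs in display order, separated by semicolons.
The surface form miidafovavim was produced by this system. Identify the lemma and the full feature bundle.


underlying: mi-idfo-va-fim
GRD=ki - signalled by the affix mi-
ASPECT=pa - signalled by the affix -va
MOD=du - signalled by the affix -fim
check: miidfovafim -> miidfovavim -> miidafovavim
lemma: idfo; GRD=ki; ASPECT=pa; MOD=du


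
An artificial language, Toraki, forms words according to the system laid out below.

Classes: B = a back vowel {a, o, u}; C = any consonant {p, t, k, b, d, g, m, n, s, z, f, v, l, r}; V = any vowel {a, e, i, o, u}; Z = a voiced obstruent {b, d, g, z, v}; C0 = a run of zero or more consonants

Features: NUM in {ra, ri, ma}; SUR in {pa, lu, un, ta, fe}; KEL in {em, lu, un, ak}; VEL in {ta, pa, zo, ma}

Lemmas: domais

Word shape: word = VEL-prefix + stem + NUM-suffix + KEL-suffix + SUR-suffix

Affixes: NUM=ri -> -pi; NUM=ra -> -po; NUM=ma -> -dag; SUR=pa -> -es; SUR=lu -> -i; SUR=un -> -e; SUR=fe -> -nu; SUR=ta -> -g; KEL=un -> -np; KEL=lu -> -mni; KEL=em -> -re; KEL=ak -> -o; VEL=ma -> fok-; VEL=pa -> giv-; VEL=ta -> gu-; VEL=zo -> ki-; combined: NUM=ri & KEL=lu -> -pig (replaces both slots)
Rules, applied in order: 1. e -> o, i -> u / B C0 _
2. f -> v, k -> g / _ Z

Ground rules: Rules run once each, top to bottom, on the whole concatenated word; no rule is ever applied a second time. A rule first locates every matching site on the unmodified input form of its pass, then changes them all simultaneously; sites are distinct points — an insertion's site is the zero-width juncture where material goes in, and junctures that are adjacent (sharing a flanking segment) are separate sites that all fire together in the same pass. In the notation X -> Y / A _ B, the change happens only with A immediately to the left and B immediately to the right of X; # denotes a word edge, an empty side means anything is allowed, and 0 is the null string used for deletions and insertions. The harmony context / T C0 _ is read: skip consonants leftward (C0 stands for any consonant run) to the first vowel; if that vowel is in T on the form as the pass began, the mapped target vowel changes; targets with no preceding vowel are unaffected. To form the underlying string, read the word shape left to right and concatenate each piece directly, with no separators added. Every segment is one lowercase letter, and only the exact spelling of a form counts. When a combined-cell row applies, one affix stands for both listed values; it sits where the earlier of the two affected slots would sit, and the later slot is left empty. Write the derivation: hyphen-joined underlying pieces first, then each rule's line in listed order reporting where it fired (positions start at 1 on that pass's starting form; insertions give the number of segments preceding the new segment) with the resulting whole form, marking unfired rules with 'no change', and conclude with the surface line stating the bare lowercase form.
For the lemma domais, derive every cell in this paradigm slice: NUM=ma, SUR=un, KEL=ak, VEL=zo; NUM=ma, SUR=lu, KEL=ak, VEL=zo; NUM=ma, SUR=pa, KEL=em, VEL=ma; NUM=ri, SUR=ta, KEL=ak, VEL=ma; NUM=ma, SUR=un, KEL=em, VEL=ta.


cell NUM=ma, SUR=un, KEL=ak, VEL=zo:
underlying: ki-domais-dag-o-e
1. e -> o, i -> u / B C0 _: fires at position(s) 7, 13: kidomausdagoo
2. f -> v, k -> g / _ Z: no change
surface: kidomausdagoo

cell NUM=ma, SUR=lu, KEL=ak, VEL=zo:
underlying: ki-domais-dag-o-i
1. e -> o, i -> u / B C0 _: fires at position(s) 7, 13: kidomausdagou
2. f -> v, k -> g / _ Z: no change
surface: kidomausdagou

cell NUM=ma, SUR=pa, KEL=em, VEL=ma:
underlying: fok-domais-dag-re-es
1. e -> o, i -> u / B C0 _: fires at position(s) 8, 14: fokdomausdagroes
2. f -> v, k -> g / _ Z: fires at position(s) 3: fogdomausdagroes
surface: fogdomausdagroes

cell NUM=ri, SUR=ta, KEL=ak, VEL=ma:
underlying: fok-domais-pi-o-g
1. e -> o, i -> u / B C0 _: fires at position(s) 8: fokdomauspiog
2. f -> v, k -> g / _ Z: fires at position(s) 3: fogdomauspiog
surface: fogdomauspiog

cell NUM=ma, SUR=un, KEL=em, VEL=ta:
underlying: gu-domais-dag-re-e
1. e -> o, i -> u / B C0 _: fires at position(s) 7, 13: gudomausdagroe
2. f -> v, k -> g / _ Z: no change
surface: gudomausdagroe


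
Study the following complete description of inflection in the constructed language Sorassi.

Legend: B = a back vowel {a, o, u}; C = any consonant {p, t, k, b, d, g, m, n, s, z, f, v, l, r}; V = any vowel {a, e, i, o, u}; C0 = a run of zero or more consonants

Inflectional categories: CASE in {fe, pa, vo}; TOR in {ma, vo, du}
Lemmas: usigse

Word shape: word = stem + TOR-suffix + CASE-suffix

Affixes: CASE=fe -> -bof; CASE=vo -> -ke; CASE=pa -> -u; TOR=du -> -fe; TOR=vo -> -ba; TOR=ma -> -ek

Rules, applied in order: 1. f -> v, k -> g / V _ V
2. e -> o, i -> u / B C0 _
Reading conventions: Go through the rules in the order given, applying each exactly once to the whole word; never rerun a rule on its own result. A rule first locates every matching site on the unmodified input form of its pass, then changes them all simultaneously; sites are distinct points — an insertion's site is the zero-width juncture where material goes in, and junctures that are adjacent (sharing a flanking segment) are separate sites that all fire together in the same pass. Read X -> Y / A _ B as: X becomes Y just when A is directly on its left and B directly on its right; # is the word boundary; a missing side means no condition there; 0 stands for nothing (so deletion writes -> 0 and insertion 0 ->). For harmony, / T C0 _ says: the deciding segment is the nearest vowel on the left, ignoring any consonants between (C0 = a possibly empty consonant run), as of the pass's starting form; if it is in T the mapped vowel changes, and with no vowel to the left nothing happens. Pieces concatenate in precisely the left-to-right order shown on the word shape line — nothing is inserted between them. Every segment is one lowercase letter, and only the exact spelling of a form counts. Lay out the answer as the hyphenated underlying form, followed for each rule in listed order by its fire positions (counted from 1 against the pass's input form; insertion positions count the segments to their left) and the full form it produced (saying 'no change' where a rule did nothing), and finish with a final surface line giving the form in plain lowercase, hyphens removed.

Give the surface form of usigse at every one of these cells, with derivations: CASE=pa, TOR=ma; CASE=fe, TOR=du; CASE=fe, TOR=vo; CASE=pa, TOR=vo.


cell CASE=pa, TOR=ma:
underlying: usigse-ek-u
1. f -> v, k -> g / V _ V: fires at position(s) 8: usigseegu
2. e -> o, i -> u / B C0 _: fires at position(s) 3: usugseegu
surface: usugseegu

cell CASE=fe, TOR=du:
underlying: usigse-fe-bof
1. f -> v, k -> g / V _ V: fires at position(s) 7: usigsevebof
2. e -> o, i -> u / B C0 _: fires at position(s) 3: usugsevebof
surface: usugsevebof

cell CASE=fe, TOR=vo:
underlying: usigse-ba-bof
1. f -> v, k -> g / V _ V: no change
2. e -> o, i -> u / B C0 _: fires at position(s) 3: usugsebabof
surface: usugsebabof

cell CASE=pa, TOR=vo:
underlying: usigse-ba-u
1. f -> v, k -> g / V _ V: no change
2. e -> o, i -> u / B C0 _: fires at position(s) 3: usugsebau
surface: usugsebau


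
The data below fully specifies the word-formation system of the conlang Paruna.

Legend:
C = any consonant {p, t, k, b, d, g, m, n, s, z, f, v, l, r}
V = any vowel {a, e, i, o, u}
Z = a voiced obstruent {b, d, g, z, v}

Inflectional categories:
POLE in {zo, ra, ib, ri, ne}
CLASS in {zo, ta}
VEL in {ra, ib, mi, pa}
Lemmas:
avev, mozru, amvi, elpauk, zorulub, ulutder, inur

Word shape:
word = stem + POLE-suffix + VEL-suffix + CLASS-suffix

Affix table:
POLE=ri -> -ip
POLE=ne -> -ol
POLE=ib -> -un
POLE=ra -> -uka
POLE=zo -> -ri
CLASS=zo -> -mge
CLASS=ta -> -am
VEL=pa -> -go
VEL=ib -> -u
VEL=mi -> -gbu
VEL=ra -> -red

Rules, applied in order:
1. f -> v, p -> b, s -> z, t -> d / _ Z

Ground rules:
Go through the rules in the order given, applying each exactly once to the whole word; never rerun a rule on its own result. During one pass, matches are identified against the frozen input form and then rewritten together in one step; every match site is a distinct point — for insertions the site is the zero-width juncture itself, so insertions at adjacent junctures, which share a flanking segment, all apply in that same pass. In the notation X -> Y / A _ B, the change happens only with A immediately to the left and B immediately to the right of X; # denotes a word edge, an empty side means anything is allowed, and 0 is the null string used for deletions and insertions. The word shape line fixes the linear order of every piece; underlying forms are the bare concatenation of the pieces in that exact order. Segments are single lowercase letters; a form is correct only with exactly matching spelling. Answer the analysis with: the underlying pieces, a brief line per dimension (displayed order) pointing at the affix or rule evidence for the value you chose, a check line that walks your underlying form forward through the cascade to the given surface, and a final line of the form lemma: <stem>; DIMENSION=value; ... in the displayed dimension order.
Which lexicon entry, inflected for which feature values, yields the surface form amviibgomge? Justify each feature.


underlying: amvi-ip-go-mge
POLE=ri - signalled by the affix -ip
CLASS=zo - signalled by the affix -mge
VEL=pa - signalled by the affix -go
check: amviipgomge -> amviibgomge
lemma: amvi; POLE=ri; CLASS=zo; VEL=pa


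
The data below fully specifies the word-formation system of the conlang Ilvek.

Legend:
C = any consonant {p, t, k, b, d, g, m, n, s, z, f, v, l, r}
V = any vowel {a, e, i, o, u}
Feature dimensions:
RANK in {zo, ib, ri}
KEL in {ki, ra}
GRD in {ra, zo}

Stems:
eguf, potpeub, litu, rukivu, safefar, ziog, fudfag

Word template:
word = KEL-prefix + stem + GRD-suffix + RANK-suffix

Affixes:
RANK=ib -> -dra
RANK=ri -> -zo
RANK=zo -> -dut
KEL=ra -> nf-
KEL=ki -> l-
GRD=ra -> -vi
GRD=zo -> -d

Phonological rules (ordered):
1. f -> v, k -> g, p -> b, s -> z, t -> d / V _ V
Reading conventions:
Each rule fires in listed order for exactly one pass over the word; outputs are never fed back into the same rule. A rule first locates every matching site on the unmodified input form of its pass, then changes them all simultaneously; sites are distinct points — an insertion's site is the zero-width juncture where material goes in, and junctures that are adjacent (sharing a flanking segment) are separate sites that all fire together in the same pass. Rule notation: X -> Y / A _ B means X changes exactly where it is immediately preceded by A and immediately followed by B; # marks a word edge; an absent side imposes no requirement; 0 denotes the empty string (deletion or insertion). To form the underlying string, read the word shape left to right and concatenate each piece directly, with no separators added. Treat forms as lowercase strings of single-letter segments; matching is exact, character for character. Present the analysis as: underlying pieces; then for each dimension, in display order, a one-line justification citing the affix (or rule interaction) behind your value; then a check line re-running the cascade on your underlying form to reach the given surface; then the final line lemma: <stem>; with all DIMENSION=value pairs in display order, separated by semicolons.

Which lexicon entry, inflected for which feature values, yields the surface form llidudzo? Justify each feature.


underlying: l-litu-d-zo
RANK=ri - signalled by the affix -zo
KEL=ki - signalled by the affix l-
GRD=zo - signalled by the affix -d
check: llitudzo -> llidudzo
lemma: litu; RANK=ri; KEL=ki; GRD=zo


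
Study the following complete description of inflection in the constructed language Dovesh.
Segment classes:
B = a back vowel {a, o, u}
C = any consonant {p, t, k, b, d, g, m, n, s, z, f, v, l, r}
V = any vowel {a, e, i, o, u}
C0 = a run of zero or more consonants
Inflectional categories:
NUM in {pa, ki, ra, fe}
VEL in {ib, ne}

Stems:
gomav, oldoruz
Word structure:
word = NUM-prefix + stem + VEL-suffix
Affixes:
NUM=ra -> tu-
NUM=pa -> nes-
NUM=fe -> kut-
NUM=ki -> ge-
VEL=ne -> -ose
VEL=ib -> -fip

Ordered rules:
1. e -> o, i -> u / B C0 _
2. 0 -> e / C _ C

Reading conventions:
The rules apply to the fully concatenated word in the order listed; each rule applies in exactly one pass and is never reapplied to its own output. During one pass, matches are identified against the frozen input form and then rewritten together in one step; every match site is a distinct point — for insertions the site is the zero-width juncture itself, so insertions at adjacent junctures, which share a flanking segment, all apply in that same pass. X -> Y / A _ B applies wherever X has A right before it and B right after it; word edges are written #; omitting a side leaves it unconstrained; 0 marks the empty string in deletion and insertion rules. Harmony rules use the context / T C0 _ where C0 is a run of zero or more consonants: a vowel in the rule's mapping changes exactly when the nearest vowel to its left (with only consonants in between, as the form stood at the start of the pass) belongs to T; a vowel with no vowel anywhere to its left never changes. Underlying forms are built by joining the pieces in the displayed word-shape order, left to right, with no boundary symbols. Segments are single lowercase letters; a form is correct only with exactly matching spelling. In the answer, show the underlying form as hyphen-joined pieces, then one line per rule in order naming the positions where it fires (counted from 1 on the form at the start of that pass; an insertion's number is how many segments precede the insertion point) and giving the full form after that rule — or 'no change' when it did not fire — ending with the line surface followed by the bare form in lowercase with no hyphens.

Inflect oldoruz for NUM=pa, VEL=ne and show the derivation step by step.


underlying: nes-oldoruz-ose
1. e -> o, i -> u / B C0 _: fires at position(s) 13: nesoldoruzoso
2. 0 -> e / C _ C: inserts after position(s) 5: nesoledoruzoso
surface: nesoledoruzoso


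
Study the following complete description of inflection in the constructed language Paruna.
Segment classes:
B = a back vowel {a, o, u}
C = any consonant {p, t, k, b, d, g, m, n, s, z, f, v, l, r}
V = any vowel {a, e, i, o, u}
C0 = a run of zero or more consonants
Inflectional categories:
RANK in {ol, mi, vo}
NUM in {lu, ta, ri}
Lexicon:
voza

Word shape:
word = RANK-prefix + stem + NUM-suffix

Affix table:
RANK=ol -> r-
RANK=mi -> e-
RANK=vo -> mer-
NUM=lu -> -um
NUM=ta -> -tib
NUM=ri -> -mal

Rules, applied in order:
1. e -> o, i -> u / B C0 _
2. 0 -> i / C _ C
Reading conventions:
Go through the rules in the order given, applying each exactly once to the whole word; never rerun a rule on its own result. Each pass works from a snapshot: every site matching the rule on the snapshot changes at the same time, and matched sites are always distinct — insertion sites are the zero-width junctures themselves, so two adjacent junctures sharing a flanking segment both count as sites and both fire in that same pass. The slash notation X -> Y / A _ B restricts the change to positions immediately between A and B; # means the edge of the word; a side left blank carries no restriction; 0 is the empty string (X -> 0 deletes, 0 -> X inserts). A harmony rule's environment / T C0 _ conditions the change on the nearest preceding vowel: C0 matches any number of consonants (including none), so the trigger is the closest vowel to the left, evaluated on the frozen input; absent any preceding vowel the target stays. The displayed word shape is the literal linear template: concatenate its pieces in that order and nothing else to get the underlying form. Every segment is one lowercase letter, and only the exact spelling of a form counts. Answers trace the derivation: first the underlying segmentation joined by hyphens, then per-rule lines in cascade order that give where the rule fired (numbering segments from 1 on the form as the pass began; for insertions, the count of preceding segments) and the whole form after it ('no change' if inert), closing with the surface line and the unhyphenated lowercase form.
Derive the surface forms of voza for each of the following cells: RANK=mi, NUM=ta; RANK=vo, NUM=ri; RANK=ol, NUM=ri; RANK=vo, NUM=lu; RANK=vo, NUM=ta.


cell RANK=mi, NUM=ta:
underlying: e-voza-tib
1. e -> o, i -> u / B C0 _: fires at position(s) 7: evozatub
2. 0 -> i / C _ C: no change
surface: evozatub

cell RANK=vo, NUM=ri:
underlying: mer-voza-mal
1. e -> o, i -> u / B C0 _: no change
2. 0 -> i / C _ C: inserts after position(s) 3: merivozamal
surface: merivozamal

cell RANK=ol, NUM=ri:
underlying: r-voza-mal
1. e -> o, i -> u / B C0 _: no change
2. 0 -> i / C _ C: inserts after position(s) 1: rivozamal
surface: rivozamal

cell RANK=vo, NUM=lu:
underlying: mer-voza-um
1. e -> o, i -> u / B C0 _: no change
2. 0 -> i / C _ C: inserts after position(s) 3: merivozaum
surface: merivozaum

cell RANK=vo, NUM=ta:
underlying: mer-voza-tib
1. e -> o, i -> u / B C0 _: fires at position(s) 9: mervozatub
2. 0 -> i / C _ C: inserts after position(s) 3: merivozatub
surface: merivozatub


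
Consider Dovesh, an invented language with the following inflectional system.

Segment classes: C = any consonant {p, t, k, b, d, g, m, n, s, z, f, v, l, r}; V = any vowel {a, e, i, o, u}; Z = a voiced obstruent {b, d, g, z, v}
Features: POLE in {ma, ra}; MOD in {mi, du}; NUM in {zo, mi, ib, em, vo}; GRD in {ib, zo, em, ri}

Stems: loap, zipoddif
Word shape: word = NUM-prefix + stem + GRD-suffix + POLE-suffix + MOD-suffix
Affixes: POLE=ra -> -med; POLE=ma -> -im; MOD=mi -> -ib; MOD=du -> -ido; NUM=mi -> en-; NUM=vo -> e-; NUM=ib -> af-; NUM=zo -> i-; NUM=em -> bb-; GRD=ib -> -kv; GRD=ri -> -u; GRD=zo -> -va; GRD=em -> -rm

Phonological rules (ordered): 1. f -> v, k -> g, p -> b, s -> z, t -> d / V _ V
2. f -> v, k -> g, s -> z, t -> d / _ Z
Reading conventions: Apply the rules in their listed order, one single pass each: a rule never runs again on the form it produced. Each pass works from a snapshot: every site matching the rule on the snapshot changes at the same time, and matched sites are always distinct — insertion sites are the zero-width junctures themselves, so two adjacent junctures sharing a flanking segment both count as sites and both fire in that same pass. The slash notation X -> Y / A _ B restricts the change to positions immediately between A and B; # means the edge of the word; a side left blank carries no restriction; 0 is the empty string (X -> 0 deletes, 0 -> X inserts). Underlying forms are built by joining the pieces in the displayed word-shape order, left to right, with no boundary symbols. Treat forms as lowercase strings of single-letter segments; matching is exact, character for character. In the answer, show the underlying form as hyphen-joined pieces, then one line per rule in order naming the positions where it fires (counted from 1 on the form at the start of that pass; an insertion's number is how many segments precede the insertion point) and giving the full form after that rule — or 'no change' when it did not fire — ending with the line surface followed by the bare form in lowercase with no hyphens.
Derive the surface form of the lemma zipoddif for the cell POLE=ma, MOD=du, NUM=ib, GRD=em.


underlying: af-zipoddif-rm-im-ido
1. f -> v, k -> g, p -> b, s -> z, t -> d / V _ V: fires at position(s) 5: afziboddifrmimido
2. f -> v, k -> g, s -> z, t -> d / _ Z: fires at position(s) 2: avziboddifrmimido
surface: avziboddifrmimido


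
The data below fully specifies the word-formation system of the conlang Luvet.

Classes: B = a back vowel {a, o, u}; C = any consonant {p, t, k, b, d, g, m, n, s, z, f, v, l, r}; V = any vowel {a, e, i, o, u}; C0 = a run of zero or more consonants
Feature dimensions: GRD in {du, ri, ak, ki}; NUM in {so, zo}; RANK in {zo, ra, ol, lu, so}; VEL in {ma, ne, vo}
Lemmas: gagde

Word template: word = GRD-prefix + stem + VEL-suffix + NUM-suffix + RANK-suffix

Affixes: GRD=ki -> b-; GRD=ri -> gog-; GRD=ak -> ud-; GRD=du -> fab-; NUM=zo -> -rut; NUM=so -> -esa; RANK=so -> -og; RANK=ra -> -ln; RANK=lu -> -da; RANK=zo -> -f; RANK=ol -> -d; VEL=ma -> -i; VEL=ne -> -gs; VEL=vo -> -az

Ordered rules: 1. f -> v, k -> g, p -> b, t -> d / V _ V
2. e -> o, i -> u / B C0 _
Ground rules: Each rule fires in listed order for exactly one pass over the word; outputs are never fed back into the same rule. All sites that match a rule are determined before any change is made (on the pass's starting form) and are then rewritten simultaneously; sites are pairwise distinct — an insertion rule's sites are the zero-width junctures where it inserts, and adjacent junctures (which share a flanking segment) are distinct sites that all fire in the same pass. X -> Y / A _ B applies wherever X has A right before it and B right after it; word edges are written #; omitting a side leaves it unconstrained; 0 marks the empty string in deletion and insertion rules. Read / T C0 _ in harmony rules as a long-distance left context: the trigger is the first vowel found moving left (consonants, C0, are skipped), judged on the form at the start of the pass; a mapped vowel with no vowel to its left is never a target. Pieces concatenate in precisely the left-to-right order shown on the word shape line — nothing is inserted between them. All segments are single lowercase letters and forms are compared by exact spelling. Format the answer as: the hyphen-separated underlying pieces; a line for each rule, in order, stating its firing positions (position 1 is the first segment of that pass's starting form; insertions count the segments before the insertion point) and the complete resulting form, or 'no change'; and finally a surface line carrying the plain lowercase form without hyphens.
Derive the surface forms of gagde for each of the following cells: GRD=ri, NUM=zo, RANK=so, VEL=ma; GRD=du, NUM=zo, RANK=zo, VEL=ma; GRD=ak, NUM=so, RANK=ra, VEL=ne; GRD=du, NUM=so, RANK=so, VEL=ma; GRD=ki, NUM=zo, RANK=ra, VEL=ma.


cell GRD=ri, NUM=zo, RANK=so, VEL=ma:
underlying: gog-gagde-i-rut-og
1. f -> v, k -> g, p -> b, t -> d / V _ V: fires at position(s) 12: goggagdeirudog
2. e -> o, i -> u / B C0 _: fires at position(s) 8: goggagdoirudog
surface: goggagdoirudog

cell GRD=du, NUM=zo, RANK=zo, VEL=ma:
underlying: fab-gagde-i-rut-f
1. f -> v, k -> g, p -> b, t -> d / V _ V: no change
2. e -> o, i -> u / B C0 _: fires at position(s) 8: fabgagdoirutf
surface: fabgagdoirutf

cell GRD=ak, NUM=so, RANK=ra, VEL=ne:
underlying: ud-gagde-gs-esa-ln
1. f -> v, k -> g, p -> b, t -> d / V _ V: no change
2. e -> o, i -> u / B C0 _: fires at position(s) 7: udgagdogsesaln
surface: udgagdogsesaln

cell GRD=du, NUM=so, RANK=so, VEL=ma:
underlying: fab-gagde-i-esa-og
1. f -> v, k -> g, p -> b, t -> d / V _ V: no change
2. e -> o, i -> u / B C0 _: fires at position(s) 8: fabgagdoiesaog
surface: fabgagdoiesaog

cell GRD=ki, NUM=zo, RANK=ra, VEL=ma:
underlying: b-gagde-i-rut-ln
1. f -> v, k -> g, p -> b, t -> d / V _ V: no change
2. e -> o, i -> u / B C0 _: fires at position(s) 6: bgagdoirutln
surface: bgagdoirutln


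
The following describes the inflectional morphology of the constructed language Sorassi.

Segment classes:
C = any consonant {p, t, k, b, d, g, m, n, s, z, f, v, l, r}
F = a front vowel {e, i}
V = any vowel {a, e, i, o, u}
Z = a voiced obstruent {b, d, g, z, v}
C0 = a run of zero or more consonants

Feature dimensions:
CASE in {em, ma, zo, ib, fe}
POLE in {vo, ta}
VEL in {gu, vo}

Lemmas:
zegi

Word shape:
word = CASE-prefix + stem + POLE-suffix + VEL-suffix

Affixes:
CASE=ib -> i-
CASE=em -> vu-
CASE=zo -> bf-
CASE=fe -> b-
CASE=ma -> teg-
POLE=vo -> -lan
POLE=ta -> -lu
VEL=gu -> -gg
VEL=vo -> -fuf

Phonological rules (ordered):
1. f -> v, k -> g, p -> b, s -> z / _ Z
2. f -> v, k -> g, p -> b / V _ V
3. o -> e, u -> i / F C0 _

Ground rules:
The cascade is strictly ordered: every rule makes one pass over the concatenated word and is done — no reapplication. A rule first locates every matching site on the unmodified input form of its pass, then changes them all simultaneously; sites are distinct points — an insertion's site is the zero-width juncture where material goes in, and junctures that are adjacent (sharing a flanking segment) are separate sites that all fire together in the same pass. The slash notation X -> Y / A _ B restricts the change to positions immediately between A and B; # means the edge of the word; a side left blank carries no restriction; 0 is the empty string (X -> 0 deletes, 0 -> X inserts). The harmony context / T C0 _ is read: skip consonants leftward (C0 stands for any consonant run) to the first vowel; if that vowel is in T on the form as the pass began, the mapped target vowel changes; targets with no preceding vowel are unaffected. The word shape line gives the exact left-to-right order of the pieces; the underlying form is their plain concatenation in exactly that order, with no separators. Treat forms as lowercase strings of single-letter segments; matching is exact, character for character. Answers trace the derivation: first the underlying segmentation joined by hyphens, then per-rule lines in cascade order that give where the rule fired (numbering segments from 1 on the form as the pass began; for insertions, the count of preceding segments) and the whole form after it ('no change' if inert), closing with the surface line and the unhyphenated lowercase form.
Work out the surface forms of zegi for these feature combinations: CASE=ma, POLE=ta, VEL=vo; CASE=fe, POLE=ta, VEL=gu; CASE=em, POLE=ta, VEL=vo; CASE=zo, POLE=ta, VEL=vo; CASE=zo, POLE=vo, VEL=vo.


cell CASE=ma, POLE=ta, VEL=vo:
underlying: teg-zegi-lu-fuf
1. f -> v, k -> g, p -> b, s -> z / _ Z: no change
2. f -> v, k -> g, p -> b / V _ V: fires at position(s) 10: tegzegiluvuf
3. o -> e, u -> i / F C0 _: fires at position(s) 9: tegzegilivuf
surface: tegzegilivuf

cell CASE=fe, POLE=ta, VEL=gu:
underlying: b-zegi-lu-gg
1. f -> v, k -> g, p -> b, s -> z / _ Z: no change
2. f -> v, k -> g, p -> b / V _ V: no change
3. o -> e, u -> i / F C0 _: fires at position(s) 7: bzegiligg
surface: bzegiligg

cell CASE=em, POLE=ta, VEL=vo:
underlying: vu-zegi-lu-fuf
1. f -> v, k -> g, p -> b, s -> z / _ Z: no change
2. f -> v, k -> g, p -> b / V _ V: fires at position(s) 9: vuzegiluvuf
3. o -> e, u -> i / F C0 _: fires at position(s) 8: vuzegilivuf
surface: vuzegilivuf

cell CASE=zo, POLE=ta, VEL=vo:
underlying: bf-zegi-lu-fuf
1. f -> v, k -> g, p -> b, s -> z / _ Z: fires at position(s) 2: bvzegilufuf
2. f -> v, k -> g, p -> b / V _ V: fires at position(s) 9: bvzegiluvuf
3. o -> e, u -> i / F C0 _: fires at position(s) 8: bvzegilivuf
surface: bvzegilivuf

cell CASE=zo, POLE=vo, VEL=vo:
underlying: bf-zegi-lan-fuf
1. f -> v, k -> g, p -> b, s -> z / _ Z: fires at position(s) 2: bvzegilanfuf
2. f -> v, k -> g, p -> b / V _ V: no change
3. o -> e, u -> i / F C0 _: no change
surface: bvzegilanfuf


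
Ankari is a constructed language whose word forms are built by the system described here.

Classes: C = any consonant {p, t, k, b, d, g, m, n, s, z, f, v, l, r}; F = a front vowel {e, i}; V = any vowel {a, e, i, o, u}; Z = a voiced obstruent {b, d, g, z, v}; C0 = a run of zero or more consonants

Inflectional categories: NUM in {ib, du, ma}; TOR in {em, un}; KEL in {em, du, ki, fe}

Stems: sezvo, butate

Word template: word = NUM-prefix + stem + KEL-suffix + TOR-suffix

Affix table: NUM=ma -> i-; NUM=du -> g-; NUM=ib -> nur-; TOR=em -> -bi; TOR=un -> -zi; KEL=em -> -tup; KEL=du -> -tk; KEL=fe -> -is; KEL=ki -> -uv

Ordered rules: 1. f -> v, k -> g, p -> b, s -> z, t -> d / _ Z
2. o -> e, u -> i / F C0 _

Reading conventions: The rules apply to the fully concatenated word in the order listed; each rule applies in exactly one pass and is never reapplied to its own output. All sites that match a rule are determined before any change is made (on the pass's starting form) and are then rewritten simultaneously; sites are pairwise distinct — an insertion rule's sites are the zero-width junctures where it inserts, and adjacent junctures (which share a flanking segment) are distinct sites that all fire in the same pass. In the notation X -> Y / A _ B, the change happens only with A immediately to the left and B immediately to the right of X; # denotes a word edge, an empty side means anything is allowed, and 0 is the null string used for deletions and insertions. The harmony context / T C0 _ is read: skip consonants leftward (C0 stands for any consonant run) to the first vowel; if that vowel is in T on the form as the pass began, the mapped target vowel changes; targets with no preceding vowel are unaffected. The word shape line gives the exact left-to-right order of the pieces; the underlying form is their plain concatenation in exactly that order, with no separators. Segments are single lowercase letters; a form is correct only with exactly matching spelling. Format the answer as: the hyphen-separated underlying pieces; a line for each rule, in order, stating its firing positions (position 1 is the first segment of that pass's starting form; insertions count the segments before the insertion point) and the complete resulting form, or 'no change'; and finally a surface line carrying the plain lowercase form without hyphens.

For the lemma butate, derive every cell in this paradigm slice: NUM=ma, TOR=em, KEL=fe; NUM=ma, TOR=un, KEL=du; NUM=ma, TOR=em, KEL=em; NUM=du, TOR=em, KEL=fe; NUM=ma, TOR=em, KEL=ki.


cell NUM=ma, TOR=em, KEL=fe:
underlying: i-butate-is-bi
1. f -> v, k -> g, p -> b, s -> z, t -> d / _ Z: fires at position(s) 9: ibutateizbi
2. o -> e, u -> i / F C0 _: fires at position(s) 3: ibitateizbi
surface: ibitateizbi

cell NUM=ma, TOR=un, KEL=du:
underlying: i-butate-tk-zi
1. f -> v, k -> g, p -> b, s -> z, t -> d / _ Z: fires at position(s) 9: ibutatetgzi
2. o -> e, u -> i / F C0 _: fires at position(s) 3: ibitatetgzi
surface: ibitatetgzi

cell NUM=ma, TOR=em, KEL=em:
underlying: i-butate-tup-bi
1. f -> v, k -> g, p -> b, s -> z, t -> d / _ Z: fires at position(s) 10: ibutatetubbi
2. o -> e, u -> i / F C0 _: fires at position(s) 3, 9: ibitatetibbi
surface: ibitatetibbi

cell NUM=du, TOR=em, KEL=fe:
underlying: g-butate-is-bi
1. f -> v, k -> g, p -> b, s -> z, t -> d / _ Z: fires at position(s) 9: gbutateizbi
2. o -> e, u -> i / F C0 _: no change
surface: gbutateizbi

cell NUM=ma, TOR=em, KEL=ki:
underlying: i-butate-uv-bi
1. f -> v, k -> g, p -> b, s -> z, t -> d / _ Z: no change
2. o -> e, u -> i / F C0 _: fires at position(s) 3, 8: ibitateivbi
surface: ibitateivbi


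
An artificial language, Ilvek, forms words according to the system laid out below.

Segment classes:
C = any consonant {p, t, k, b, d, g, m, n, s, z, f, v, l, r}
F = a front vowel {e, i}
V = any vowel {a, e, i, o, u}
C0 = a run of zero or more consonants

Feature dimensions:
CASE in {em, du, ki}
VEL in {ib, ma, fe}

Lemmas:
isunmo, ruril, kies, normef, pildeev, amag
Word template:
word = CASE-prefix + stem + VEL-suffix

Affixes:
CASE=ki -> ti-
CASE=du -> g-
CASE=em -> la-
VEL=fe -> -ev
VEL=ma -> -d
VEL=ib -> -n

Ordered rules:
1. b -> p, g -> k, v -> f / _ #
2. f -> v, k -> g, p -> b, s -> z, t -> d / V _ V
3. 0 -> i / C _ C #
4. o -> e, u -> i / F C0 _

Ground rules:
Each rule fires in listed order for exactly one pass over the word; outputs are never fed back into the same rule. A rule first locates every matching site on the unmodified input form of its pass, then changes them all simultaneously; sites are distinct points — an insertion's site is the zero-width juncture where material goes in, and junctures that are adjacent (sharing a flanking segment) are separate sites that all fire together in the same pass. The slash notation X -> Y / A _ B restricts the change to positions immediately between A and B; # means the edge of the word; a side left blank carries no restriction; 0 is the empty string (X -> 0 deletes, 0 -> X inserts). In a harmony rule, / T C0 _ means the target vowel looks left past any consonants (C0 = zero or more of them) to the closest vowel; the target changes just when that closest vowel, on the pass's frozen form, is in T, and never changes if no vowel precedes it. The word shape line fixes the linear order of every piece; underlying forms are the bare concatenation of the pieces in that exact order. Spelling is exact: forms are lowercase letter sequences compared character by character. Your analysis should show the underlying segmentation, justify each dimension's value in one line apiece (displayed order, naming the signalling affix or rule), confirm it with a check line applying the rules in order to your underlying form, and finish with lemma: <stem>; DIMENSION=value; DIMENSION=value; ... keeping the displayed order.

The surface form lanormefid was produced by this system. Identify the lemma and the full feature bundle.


underlying: la-normef-d
CASE=em - signalled by the affix la-
VEL=ma - signalled by the affix -d
check: lanormefd -> lanormefd -> lanormefd -> lanormefid -> lanormefid
lemma: normef; CASE=em; VEL=ma


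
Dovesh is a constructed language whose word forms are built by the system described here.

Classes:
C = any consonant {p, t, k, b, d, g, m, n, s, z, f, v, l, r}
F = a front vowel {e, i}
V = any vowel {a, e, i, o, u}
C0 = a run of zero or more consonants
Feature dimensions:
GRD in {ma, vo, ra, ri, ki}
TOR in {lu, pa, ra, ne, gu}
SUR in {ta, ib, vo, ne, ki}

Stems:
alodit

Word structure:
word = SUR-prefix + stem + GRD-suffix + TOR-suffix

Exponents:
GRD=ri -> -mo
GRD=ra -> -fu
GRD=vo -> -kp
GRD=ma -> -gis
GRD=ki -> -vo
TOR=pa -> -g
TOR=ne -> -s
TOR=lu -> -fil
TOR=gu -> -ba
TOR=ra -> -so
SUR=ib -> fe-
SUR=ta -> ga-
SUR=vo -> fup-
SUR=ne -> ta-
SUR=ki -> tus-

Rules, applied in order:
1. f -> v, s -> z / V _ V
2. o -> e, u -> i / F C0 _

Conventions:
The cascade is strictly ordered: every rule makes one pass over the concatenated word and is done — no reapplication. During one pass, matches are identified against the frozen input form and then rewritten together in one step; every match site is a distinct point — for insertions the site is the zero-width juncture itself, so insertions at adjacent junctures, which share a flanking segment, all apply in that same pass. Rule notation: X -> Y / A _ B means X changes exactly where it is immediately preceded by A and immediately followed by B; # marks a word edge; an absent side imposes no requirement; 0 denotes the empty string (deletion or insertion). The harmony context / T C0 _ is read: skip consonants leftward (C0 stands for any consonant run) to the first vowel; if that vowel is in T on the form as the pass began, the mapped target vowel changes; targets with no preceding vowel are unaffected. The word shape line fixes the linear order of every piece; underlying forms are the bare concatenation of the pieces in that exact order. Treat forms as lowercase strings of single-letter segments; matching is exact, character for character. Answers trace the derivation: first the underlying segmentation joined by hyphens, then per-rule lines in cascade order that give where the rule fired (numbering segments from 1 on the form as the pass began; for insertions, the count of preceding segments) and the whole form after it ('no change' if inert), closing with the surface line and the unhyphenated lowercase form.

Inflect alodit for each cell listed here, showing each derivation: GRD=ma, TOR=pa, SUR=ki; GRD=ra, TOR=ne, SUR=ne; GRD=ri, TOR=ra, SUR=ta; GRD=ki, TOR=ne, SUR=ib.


cell GRD=ma, TOR=pa, SUR=ki:
underlying: tus-alodit-gis-g
1. f -> v, s -> z / V _ V: fires at position(s) 3: tuzaloditgisg
2. o -> e, u -> i / F C0 _: no change
surface: tuzaloditgisg

cell GRD=ra, TOR=ne, SUR=ne:
underlying: ta-alodit-fu-s
1. f -> v, s -> z / V _ V: no change
2. o -> e, u -> i / F C0 _: fires at position(s) 10: taaloditfis
surface: taaloditfis

cell GRD=ri, TOR=ra, SUR=ta:
underlying: ga-alodit-mo-so
1. f -> v, s -> z / V _ V: fires at position(s) 11: gaaloditmozo
2. o -> e, u -> i / F C0 _: fires at position(s) 10: gaaloditmezo
surface: gaaloditmezo

cell GRD=ki, TOR=ne, SUR=ib:
underlying: fe-alodit-vo-s
1. f -> v, s -> z / V _ V: no change
2. o -> e, u -> i / F C0 _: fires at position(s) 10: fealoditves
surface: fealoditves


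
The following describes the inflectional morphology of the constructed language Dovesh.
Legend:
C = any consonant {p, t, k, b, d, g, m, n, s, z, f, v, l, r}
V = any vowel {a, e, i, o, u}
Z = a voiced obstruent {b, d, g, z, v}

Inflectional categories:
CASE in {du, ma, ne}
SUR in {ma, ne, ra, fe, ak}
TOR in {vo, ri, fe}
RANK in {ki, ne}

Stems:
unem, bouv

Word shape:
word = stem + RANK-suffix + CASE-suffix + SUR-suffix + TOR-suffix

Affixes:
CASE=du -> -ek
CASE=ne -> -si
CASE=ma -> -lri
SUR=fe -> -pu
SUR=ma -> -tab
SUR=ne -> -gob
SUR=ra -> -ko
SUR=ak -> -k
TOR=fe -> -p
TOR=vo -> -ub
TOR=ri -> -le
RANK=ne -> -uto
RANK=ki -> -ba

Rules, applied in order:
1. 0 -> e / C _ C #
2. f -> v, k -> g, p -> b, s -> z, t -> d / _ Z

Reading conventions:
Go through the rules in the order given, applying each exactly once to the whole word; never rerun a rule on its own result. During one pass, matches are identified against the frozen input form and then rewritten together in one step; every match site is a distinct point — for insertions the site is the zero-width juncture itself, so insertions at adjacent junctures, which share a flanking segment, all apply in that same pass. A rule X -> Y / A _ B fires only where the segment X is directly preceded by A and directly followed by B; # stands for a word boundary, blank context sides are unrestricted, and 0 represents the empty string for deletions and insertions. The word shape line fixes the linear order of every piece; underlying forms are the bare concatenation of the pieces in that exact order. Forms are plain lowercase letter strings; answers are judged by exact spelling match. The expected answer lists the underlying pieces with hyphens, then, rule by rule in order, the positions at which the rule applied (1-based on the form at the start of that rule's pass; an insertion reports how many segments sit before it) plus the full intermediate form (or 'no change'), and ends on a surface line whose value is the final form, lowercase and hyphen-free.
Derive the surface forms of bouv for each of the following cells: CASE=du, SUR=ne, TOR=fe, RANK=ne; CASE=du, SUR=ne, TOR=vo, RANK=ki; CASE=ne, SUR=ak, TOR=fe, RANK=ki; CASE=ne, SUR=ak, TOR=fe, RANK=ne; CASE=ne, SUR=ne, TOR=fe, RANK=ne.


cell CASE=du, SUR=ne, TOR=fe, RANK=ne:
underlying: bouv-uto-ek-gob-p
1. 0 -> e / C _ C #: inserts after position(s) 12: bouvutoekgobep
2. f -> v, k -> g, p -> b, s -> z, t -> d / _ Z: fires at position(s) 9: bouvutoeggobep
surface: bouvutoeggobep

cell CASE=du, SUR=ne, TOR=vo, RANK=ki:
underlying: bouv-ba-ek-gob-ub
1. 0 -> e / C _ C #: no change
2. f -> v, k -> g, p -> b, s -> z, t -> d / _ Z: fires at position(s) 8: bouvbaeggobub
surface: bouvbaeggobub

cell CASE=ne, SUR=ak, TOR=fe, RANK=ki:
underlying: bouv-ba-si-k-p
1. 0 -> e / C _ C #: inserts after position(s) 9: bouvbasikep
2. f -> v, k -> g, p -> b, s -> z, t -> d / _ Z: no change
surface: bouvbasikep

cell CASE=ne, SUR=ak, TOR=fe, RANK=ne:
underlying: bouv-uto-si-k-p
1. 0 -> e / C _ C #: inserts after position(s) 10: bouvutosikep
2. f -> v, k -> g, p -> b, s -> z, t -> d / _ Z: no change
surface: bouvutosikep

cell CASE=ne, SUR=ne, TOR=fe, RANK=ne:
underlying: bouv-uto-si-gob-p
1. 0 -> e / C _ C #: inserts after position(s) 12: bouvutosigobep
2. f -> v, k -> g, p -> b, s -> z, t -> d / _ Z: no change
surface: bouvutosigobep
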